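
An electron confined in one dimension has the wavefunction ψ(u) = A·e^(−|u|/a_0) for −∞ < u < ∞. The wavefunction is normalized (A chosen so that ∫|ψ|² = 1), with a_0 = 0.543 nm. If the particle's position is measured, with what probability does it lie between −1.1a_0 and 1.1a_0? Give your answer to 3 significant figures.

The probability is P = ∫ |ψ|² du over [−1.1a_0, 1.1a_0].
Since A² = 1/(a_0), this is the region integral divided by the full normalization integral.
By symmetry take twice the u ≥ 0 contribution in numerator and denominator; the 2's cancel. Substituting t = u/a_0, A² and the length scale cancel in the ratio: P = ∫_{0}^{1.1} e^(-2·t) dt / ∫_{0}^{∞} e^(-2·t) dt.
An antiderivative of e^(-2·t) is -e^(-2·t)/2; evaluating from 0 to 1.1 gives 1/2 - e^(-11/5)/2, while the full integral is 1/2.
This works out to P = 0.8892.

P ≈ 0.889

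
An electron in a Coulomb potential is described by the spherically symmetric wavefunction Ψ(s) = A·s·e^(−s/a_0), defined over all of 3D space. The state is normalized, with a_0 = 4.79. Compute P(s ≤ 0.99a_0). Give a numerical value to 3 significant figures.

P ≈ 0.0509

With dV = 4πs²ds, the probability is ∫|Ψ|² dV over s ≤ 0.99a_0.
Normalization gives A² = 1/(3·π·a_0^5).
Substituting u = s/a_0, A², 4π and the length scale all cancel in the ratio: P = ∫_{0}^{0.99} u^4·e^(-2·u) du / ∫_{0}^{∞} u^4·e^(-2·u) du.
With ∫ u^4·e^(-2·u) du = -(u^4/2 + u^3 + 3·u^2/2 + 3·u/2 + 3/4)·e^(-2·u) + C, the region integral is ≈ 0.038150 and the full one is 3/4.
This evaluates to P = 0.05087.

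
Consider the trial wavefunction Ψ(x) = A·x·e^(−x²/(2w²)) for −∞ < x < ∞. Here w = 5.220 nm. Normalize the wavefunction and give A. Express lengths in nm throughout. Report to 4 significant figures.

A ≈ 0.08907 nm^(-3/2)

We need A² ∫|f|² dx = 1, taking the integral from −∞ to ∞.
Carrying out the integral gives A² · √(π)·w^3/2.
Setting this equal to 1 gives A² = 1/(√(π)·w^3/2).
Plugging in w = 5.220 yields A = 0.089068.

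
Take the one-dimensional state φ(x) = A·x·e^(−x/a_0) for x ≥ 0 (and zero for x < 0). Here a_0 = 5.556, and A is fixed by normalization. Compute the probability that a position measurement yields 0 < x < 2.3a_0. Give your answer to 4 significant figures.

|φ|² is the probability density, so P = ∫_{0}^{2.3a_0} |φ|² dx.
The normalization integral ∫|φ|²dx over the whole domain equals a_0^3/4·A², and A² cancels in the ratio.
In terms of u = x/a_0 (A² and the length scale cancel between numerator and denominator), P = [∫_{0}^{2.3} u^2·e^(-2·u) du] / [∫_{0}^{∞} u^2·e^(-2·u) du].
With ∫ u^2·e^(-2·u) du = -(2·u^2 + 2·u + 1)·e^(-2·u)/4 + C, the region integral is 1/4 - 809·e^(-23/5)/200 and the full one is 1/4.
The result is P = 0.83736.

P ≈ 0.8374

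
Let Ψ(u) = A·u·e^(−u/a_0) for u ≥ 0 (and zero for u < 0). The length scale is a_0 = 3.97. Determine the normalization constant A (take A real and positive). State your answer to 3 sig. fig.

The normalization condition is ∫|Ψ|² du = 1 from 0 to ∞.
Recall ∫₀^∞ u^m e^(−u/β) du = m!·β^(m+1), the integral (without the A² prefactor) comes out to a_0^3/4.
Plugging in a_0 = 3.97 yields A = 0.2528.

A ≈ 0.253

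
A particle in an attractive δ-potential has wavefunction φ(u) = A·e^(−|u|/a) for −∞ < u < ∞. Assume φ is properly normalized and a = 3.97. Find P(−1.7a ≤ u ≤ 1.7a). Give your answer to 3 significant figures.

P = ∫_{−1.7a}^{1.7a} |φ(u)|² du.
With A² fixed by ∫|φ|² = 1, i.e. A² = (a)^(−1), substitute and integrate.
Both integrals are even about u = 0, so only the u ≥ 0 halves are needed (the factors of 2 cancel). Substituting t = u/a, A² and the length scale cancel in the ratio: P = ∫_{0}^{1.7} e^(-2·t) dt / ∫_{0}^{∞} e^(-2·t) dt.
Using ∫ e^(-2·t) dt = -e^(-2·t)/2, the numerator is 1/2 - e^(-17/5)/2 and the denominator is 1/2.
This works out to P = 0.9666.

P ≈ 0.967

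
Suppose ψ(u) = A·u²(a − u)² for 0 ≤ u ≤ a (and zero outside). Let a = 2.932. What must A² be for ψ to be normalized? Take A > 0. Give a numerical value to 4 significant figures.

Require ∫ |ψ|² du = 1 over the whole domain.
Expanding the polynomial and integrating term by term, the integral (without the A² prefactor) comes out to a^9/630.
Substituting a = 2.932 gives A² = 0.039343, so A = 0.19835.

A^2 ≈ 0.03934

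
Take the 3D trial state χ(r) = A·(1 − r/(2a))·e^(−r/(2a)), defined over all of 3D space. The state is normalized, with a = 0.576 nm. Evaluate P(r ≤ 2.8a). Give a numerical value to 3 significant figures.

With dV = 4πr²dr, the probability is ∫|χ|² dV over r ≤ 2.8a.
Normalization gives A² = 1/(8·π·a^3).
In terms of u = r/a (A², 4π and the length scale all cancel between numerator and denominator), P = [∫_{0}^{2.8} u^2·(1 - u/2)^2·e^(-u) du] / [∫_{0}^{∞} u^2·(1 - u/2)^2·e^(-u) du].
With ∫ u^2·(1 - u/2)^2·e^(-u) du = -(u^4/4 + u^2 + 2·u + 2)·e^(-u) + C, the region integral is ≈ 0.12666 and the full one is 2.
The region integral divided by the full integral gives P = 0.06333.

P ≈ 0.0633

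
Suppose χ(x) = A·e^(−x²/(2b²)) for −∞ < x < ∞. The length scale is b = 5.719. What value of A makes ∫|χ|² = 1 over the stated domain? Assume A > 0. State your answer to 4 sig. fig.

The normalization condition is ∫|χ|² dx = 1 from −∞ to ∞.
The integral (without the A² prefactor) comes out to √(π)·b.
Setting this equal to 1 gives A² = 1/(√(π)·b).
Substituting b = 5.719 gives A² = 0.098652, so A = 0.31409.

A ≈ 0.3141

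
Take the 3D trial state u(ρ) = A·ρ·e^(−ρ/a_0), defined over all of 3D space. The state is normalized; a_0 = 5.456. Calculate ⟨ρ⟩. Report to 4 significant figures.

The expectation value is the |u|²-weighted average of ρ: ∫ ρ|u|² 4πρ² dρ.
With ∫₀^∞ ρ^5 e^(−αρ) dρ = 5!/α^6, since the A² factors cancel between numerator and denominator, ⟨ρ⟩ = 5·a_0/2.
Putting a_0 = 5.456 gives 13.640.

⟨ρ⟩ ≈ 13.64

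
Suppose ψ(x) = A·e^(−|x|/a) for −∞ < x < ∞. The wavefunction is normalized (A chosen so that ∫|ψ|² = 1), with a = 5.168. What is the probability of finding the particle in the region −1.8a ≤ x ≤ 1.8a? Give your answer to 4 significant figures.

P ≈ 0.9727

P = ∫_{−1.8a}^{1.8a} |ψ(x)|² dx.
Since A² = 1/(a), this is the region integral divided by the full normalization integral.
Both integrals are even about x = 0, so only the x ≥ 0 halves are needed (the factors of 2 cancel). Let u = x/a; then A² and the length scale cancel, so P = ∫_{0}^{1.8} e^(-2·u) du ÷ ∫_{0}^{∞} e^(-2·u) du.
Using ∫ e^(-2·u) du = -e^(-2·u)/2, the numerator is 1/2 - e^(-18/5)/2 and the denominator is 1/2.
Evaluating gives P = 0.97268.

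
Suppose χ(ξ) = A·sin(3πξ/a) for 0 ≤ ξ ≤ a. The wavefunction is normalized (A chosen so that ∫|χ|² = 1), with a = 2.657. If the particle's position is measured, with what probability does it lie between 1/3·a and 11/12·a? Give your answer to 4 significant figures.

P ≈ 0.6364

The probability is P = ∫ |χ|² dξ over [1/3·a, 11/12·a].
With A² fixed by ∫|χ|² = 1, i.e. A² = (a/2)^(−1), substitute and integrate.
Let u = ξ/a; then A² and the length scale cancel, so P = ∫_{1/3}^{11/12} sin(3·π·u)^2 du ÷ ∫_{0}^{1} sin(3·π·u)^2 du.
An antiderivative of sin(3·π·u)^2 is u/2 - sin(6·π·u)/(12·π); evaluating from 1/3 to 11/12 gives 1/(12·π) + 7/24, while the full integral is 1/2.
The result is P = (2 + 7·π)/(12·π).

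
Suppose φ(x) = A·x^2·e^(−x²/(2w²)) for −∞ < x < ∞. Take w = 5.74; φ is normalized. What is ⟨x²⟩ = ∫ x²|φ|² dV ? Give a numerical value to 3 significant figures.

⟨x^2⟩ ≈ 82.4

The expectation value is the |φ|²-weighted average of x^2: ∫ x^2|φ|² dx.
Evaluating both integrals, ⟨x²⟩ = 5·w^2/2.
With w = 5.74, ⟨x^2⟩ = 82.37.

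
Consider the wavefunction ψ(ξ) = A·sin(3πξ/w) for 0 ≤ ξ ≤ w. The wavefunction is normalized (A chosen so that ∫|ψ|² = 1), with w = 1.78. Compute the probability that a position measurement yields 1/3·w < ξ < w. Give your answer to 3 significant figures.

P = ∫_{1/3·w}^{w} |ψ(ξ)|² dξ.
With A² fixed by ∫|ψ|² = 1, i.e. A² = (w/2)^(−1), substitute and integrate.
In terms of u = ξ/w (A² and the length scale cancel between numerator and denominator), P = [∫_{1/3}^{1} sin(3·π·u)^2 du] / [∫_{0}^{1} sin(3·π·u)^2 du].
An antiderivative of sin(3·π·u)^2 is u/2 - sin(6·π·u)/(12·π); evaluating from 1/3 to 1 gives 1/3, while the full integral is 1/2.
Evaluating gives P = 2/3.

P ≈ 0.667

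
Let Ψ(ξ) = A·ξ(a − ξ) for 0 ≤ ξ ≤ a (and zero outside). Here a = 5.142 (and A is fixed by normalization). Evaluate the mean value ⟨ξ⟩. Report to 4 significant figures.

⟨ξ⟩ ≈ 2.571

⟨ξ⟩ = ∫ ξ |Ψ|² dξ over the full domain.
Since the A² factors cancel between numerator and denominator, ⟨ξ⟩ = a/2.
With a = 5.142, ⟨ξ⟩ = 2.5710.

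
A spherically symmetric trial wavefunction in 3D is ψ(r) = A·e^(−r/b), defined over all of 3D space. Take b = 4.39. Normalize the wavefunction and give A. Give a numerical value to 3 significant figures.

Require ∫ |ψ|² 4πr² dr = 1 over the whole domain.
(Spherical symmetry: dV = 4πr² dr.)
Carrying out the integral gives A² · π·b^3.
With b = 4.39: A² = 0.003762 and A = 0.06134.

A ≈ 0.0613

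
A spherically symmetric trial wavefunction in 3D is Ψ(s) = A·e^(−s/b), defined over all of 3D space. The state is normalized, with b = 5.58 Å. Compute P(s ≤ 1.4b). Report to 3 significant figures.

Integrate the radial probability density 4πs²|Ψ|² over s ≤ 1.4b.
Normalization gives A² = 1/(π·b^3).
Let u = s/b; then A², 4π and the length scale all cancel, so P = ∫_{0}^{1.4} u^2·e^(-2·u) du ÷ ∫_{0}^{∞} u^2·e^(-2·u) du.
An antiderivative of u^2·e^(-2·u) is -(2·u^2 + 2·u + 1)·e^(-2·u)/4; evaluating from 0 to 1.4 gives 1/4 - 193·e^(-14/5)/100, while the full integral is 1/4.
This evaluates to P = 0.5305.

P ≈ 0.531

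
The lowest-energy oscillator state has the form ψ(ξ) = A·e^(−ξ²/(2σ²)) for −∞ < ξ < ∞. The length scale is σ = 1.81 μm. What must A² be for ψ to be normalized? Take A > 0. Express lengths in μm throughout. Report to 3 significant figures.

A^2 ≈ 0.312 μm^(-1)

Normalization requires ∫|ψ|² dξ = 1, integrated from −∞ to ∞.
The integral (without the A² prefactor) comes out to √(π)·σ.
Hence A² = 1/[√(π)·σ].
Plugging in σ = 1.81 yields A = 0.5583.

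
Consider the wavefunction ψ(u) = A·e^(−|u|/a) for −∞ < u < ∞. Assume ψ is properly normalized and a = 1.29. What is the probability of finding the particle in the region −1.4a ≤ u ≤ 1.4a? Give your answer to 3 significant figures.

P ≈ 0.939

The probability is P = ∫ |ψ|² du over [−1.4a, 1.4a].
Since A² = 1/(a), this is the region integral divided by the full normalization integral.
By symmetry take twice the u ≥ 0 contribution in numerator and denominator; the 2's cancel. Substituting t = u/a, A² and the length scale cancel in the ratio: P = ∫_{0}^{1.4} e^(-2·t) dt / ∫_{0}^{∞} e^(-2·t) dt.
An antiderivative of e^(-2·t) is -e^(-2·t)/2; evaluating from 0 to 1.4 gives 1/2 - e^(-14/5)/2, while the full integral is 1/2.
This works out to P = 0.9392.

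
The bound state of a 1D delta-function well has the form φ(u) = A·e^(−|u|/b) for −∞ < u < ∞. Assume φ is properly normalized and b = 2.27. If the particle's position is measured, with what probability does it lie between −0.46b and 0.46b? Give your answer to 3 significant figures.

The probability is P = ∫ |φ|² du over [−0.46b, 0.46b].
Since A² = 1/(b), this is the region integral divided by the full normalization integral.
Both integrals are even about u = 0, so only the u ≥ 0 halves are needed (the factors of 2 cancel). Let t = u/b; then A² and the length scale cancel, so P = ∫_{0}^{0.46} e^(-2·t) dt ÷ ∫_{0}^{∞} e^(-2·t) dt.
An antiderivative of e^(-2·t) is -e^(-2·t)/2; evaluating from 0 to 0.46 gives 1/2 - e^(-23/25)/2, while the full integral is 1/2.
Taking the ratio, P = 0.6015.

P ≈ 0.601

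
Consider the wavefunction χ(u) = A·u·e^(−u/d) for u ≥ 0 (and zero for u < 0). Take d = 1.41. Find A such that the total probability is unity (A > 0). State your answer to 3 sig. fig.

A ≈ 1.19

Require ∫ |χ|² du = 1 over the whole domain.
Using ∫₀^∞ uⁿ e^(−αu) du = n!/αⁿ⁺¹, ∫|χ|² du = A²·(d^3/4).
Setting this equal to 1 gives A² = 1/(d^3/4).
With d = 1.41: A² = 1.427 and A = 1.195.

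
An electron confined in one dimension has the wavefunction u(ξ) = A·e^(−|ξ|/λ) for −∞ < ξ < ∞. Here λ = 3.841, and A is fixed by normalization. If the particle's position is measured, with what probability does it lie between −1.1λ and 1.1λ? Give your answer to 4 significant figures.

P ≈ 0.8892

The probability is P = ∫ |u|² dξ over [−1.1λ, 1.1λ].
With A² fixed by ∫|u|² = 1, i.e. A² = (λ)^(−1), substitute and integrate.
Both integrals are even about ξ = 0, so only the ξ ≥ 0 halves are needed (the factors of 2 cancel). In terms of t = ξ/λ (A² and the length scale cancel between numerator and denominator), P = [∫_{0}^{1.1} e^(-2·t) dt] / [∫_{0}^{∞} e^(-2·t) dt].
Using ∫ e^(-2·t) dt = -e^(-2·t)/2, the numerator is 1/2 - e^(-11/5)/2 and the denominator is 1/2.
The result is P = 0.88920.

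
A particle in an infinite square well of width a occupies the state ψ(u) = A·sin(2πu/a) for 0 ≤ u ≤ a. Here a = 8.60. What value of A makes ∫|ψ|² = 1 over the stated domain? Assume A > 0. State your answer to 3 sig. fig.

Require ∫ |ψ|² du = 1 over the whole domain.
With ∫₀^a sin²(nπu/a) du = a/2, ∫|ψ|² du = A²·(a/2).
So A² = (a/2)^(−1).
Substituting a = 8.60 gives A² = 0.2326, so A = 0.4822.

A ≈ 0.482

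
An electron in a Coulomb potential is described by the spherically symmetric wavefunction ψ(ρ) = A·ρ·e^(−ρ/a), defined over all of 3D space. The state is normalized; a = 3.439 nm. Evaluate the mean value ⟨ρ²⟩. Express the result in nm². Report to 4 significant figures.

⟨ρ^2⟩ ≈ 88.70 nm^2

The expectation value is the |ψ|²-weighted average of ρ^2: ∫ ρ^2|ψ|² 4πρ² dρ.
The ratio of the moment integral to the normalization integral gives ⟨ρ²⟩ = 15·a^2/2.
With a = 3.439, ⟨ρ^2⟩ = 88.700.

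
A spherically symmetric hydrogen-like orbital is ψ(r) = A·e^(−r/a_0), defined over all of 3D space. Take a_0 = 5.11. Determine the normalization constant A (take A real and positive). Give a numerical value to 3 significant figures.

The normalization condition is ∫|ψ|² 4πr² dr = 1 from 0 to ∞.
The angular integral contributes 4π, leaving ∫₀^∞ r²|ψ|² dr.
Using ∫₀^∞ rⁿ e^(−αr) dr = n!/αⁿ⁺¹, with ψ = A·e^(−r/a_0), the integral evaluates to A²·[π·a_0^3].
With a_0 = 5.11: A² = 0.002386 and A = 0.04884.

A ≈ 0.0488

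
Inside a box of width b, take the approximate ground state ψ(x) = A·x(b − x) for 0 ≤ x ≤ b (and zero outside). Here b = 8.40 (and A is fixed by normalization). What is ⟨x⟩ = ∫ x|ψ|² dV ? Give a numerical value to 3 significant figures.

The expectation value is the |ψ|²-weighted average of x: ∫ x|ψ|² dx.
Expanding the polynomial and integrating term by term, evaluating both integrals, ⟨x⟩ = b/2.
Putting b = 8.40 gives 4.200.

⟨x⟩ ≈ 4.20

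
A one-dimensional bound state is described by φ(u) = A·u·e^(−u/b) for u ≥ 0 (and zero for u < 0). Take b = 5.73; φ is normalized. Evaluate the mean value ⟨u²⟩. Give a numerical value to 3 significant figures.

By definition ⟨u²⟩ = ∫ u^2 |φ(u)|² du.
Since the A² factors cancel between numerator and denominator, ⟨u²⟩ = 3·b^2.
Putting b = 5.73 gives 98.50.

⟨u^2⟩ ≈ 98.5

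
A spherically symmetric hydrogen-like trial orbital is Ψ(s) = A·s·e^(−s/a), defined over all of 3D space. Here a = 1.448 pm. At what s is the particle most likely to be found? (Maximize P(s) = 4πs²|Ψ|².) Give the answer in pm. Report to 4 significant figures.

s ≈ 2.896 pm

Differentiate P(s) = 4πs²|Ψ|² with respect to s and set to zero.
This gives s = 2·a.
With a = 1.448, the most probable radial distance is 2.8960 pm.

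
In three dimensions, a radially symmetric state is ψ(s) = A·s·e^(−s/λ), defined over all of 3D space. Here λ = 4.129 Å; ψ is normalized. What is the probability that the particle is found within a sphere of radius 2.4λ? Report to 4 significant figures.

With dV = 4πs²ds, the probability is ∫|ψ|² dV over s ≤ 2.4λ.
Normalization gives A² = 1/(3·π·λ^5).
Substituting u = s/λ, A², 4π and the length scale all cancel in the ratio: P = ∫_{0}^{2.4} u^4·e^(-2·u) du / ∫_{0}^{∞} u^4·e^(-2·u) du.
Using ∫ u^4·e^(-2·u) du = -(u^4/2 + u^3 + 3·u^2/2 + 3·u/2 + 3/4)·e^(-2·u), the numerator is ≈ 0.392806 and the denominator is 3/4.
This evaluates to P = 0.52374.

P ≈ 0.5237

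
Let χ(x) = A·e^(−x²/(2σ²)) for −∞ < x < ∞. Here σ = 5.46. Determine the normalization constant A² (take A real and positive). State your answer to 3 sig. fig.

We need A² ∫|f|² dx = 1, taking the integral from −∞ to ∞.
Differentiating ∫e^(−αx²) dx = √(π/α) under α to get the higher moments, ∫|χ|² dx = A²·(√(π)·σ).
Setting this equal to 1 gives A² = 1/(√(π)·σ).
With σ = 5.46: A² = 0.1033 and A = 0.3215.

A^2 ≈ 0.103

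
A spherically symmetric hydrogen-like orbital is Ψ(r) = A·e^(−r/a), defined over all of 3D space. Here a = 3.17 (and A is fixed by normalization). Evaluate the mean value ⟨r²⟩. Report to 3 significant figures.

The expectation value is the |Ψ|²-weighted average of r^2: ∫ r^2|Ψ|² 4πr² dr.
Using ∫₀^∞ rⁿ e^(−αr) dr = n!/αⁿ⁺¹, since the A² factors cancel between numerator and denominator, ⟨r²⟩ = 3·a^2.
With a = 3.17, ⟨r^2⟩ = 30.15.

⟨r^2⟩ ≈ 30.1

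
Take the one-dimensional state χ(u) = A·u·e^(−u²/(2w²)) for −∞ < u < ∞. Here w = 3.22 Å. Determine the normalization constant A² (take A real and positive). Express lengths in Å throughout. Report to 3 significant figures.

Normalization requires ∫|χ|² du = 1, integrated from −∞ to ∞.
Carrying out the integral gives A² · √(π)·w^3/2.
Setting this equal to 1 gives A² = 1/(√(π)·w^3/2).
With w = 3.22: A² = 0.03380 and A = 0.1838.

A^2 ≈ 0.0338 Å^(-3)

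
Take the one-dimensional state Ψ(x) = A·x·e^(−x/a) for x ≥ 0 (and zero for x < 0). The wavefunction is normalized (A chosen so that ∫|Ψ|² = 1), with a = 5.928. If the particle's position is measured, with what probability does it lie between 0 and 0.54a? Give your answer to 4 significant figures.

The probability is P = ∫ |Ψ|² dx over [0, 0.54a].
The normalization integral ∫|Ψ|²dx over the whole domain equals a^3/4·A², and A² cancels in the ratio.
In terms of u = x/a (A² and the length scale cancel between numerator and denominator), P = [∫_{0}^{0.54} u^2·e^(-2·u) du] / [∫_{0}^{∞} u^2·e^(-2·u) du].
An antiderivative of u^2·e^(-2·u) is -(2·u^2 + 2·u + 1)·e^(-2·u)/4; evaluating from 0 to 0.54 gives 1/4 - 3329·e^(-27/25)/5000, while the full integral is 1/4.
Evaluating gives P = 0.095589.

P ≈ 0.09559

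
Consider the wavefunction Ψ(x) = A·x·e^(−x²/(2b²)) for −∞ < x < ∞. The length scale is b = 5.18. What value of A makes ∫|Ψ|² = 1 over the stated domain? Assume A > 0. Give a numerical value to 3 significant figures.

The normalization condition is ∫|Ψ|² dx = 1 from −∞ to ∞.
With Ψ = A·x·e^(−x²/(2b²)), the integral evaluates to A²·[√(π)·b^3/2].
Setting this equal to 1 gives A² = 1/(√(π)·b^3/2).
With b = 5.18: A² = 0.008118 and A = 0.09010.

A ≈ 0.0901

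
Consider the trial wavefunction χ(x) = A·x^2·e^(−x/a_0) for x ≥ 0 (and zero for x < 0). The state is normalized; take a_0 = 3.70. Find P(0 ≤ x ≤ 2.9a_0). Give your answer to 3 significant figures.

P ≈ 0.687

The probability is P = ∫ |χ|² dx over [0, 2.9a_0].
Since A² = 1/(3·a_0^5/4), this is the region integral divided by the full normalization integral.
In terms of u = x/a_0 (A² and the length scale cancel between numerator and denominator), P = [∫_{0}^{2.9} u^4·e^(-2·u) du] / [∫_{0}^{∞} u^4·e^(-2·u) du].
Using ∫ u^4·e^(-2·u) du = -(u^4/2 + u^3 + 3·u^2/2 + 3·u/2 + 3/4)·e^(-2·u), the numerator is ≈ 0.51546 and the denominator is 3/4.
Evaluating gives P = 0.6873.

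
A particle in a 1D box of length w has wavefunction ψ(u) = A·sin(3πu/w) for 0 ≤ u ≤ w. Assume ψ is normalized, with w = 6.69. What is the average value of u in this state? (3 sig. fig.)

⟨u⟩ ≈ 3.35

By definition ⟨u⟩ = ∫ u |ψ(u)|² du.
Using sin²θ = (1 − cos 2θ)/2, the ratio of the moment integral to the normalization integral gives ⟨u⟩ = w/2.
Putting w = 6.69 gives 3.345.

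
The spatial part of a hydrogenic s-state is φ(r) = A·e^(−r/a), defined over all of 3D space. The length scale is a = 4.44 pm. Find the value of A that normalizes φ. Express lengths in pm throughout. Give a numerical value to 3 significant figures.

Normalization requires ∫|φ|² 4πr² dr = 1, integrated from 0 to ∞.
In 3D with spherical symmetry the volume element is 4πr² dr.
Carrying out the integral gives A² · π·a^3.
Hence A² = 1/[π·a^3].
Plugging in a = 4.44 yields A = 0.06030.

A ≈ 0.0603 pm^(-3/2)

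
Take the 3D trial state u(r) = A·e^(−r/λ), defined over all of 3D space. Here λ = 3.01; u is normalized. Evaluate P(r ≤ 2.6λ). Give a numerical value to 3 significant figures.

With dV = 4πr²dr, the probability is ∫|u|² dV over r ≤ 2.6λ.
Normalization gives A² = 1/(π·λ^3).
In terms of t = r/λ (A², 4π and the length scale all cancel between numerator and denominator), P = [∫_{0}^{2.6} t^2·e^(-2·t) dt] / [∫_{0}^{∞} t^2·e^(-2·t) dt].
An antiderivative of t^2·e^(-2·t) is -(2·t^2 + 2·t + 1)·e^(-2·t)/4; evaluating from 0 to 2.6 gives 1/4 - 493·e^(-26/5)/100, while the full integral is 1/4.
The region integral divided by the full integral gives P = 0.8912.

P ≈ 0.891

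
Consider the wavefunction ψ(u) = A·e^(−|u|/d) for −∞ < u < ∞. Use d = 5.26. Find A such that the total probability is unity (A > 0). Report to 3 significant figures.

A ≈ 0.436

The normalization condition is ∫|ψ|² du = 1 from −∞ to ∞.
Recall ∫₀^∞ u^m e^(−u/β) du = m!·β^(m+1), with ψ = A·e^(−|u|/d), the integral evaluates to A²·[d].
So A² = (d)^(−1).
Plugging in d = 5.26 yields A = 0.4360.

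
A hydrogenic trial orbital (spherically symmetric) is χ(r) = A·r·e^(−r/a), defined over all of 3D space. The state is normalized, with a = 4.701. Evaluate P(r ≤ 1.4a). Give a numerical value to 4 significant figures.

Integrate the radial probability density 4πr²|χ|² over r ≤ 1.4a.
A² is fixed by ∫₀^∞ 4πr²|χ|² dr = 1, i.e. A² = (3·π·a^5)^(−1).
Let u = r/a; then A², 4π and the length scale all cancel, so P = ∫_{0}^{1.4} u^4·e^(-2·u) du ÷ ∫_{0}^{∞} u^4·e^(-2·u) du.
An antiderivative of u^4·e^(-2·u) is -(u^4/2 + u^3 + 3·u^2/2 + 3·u/2 + 3/4)·e^(-2·u); evaluating from 0 to 1.4 gives ≈ 0.114243, while the full integral is 3/4.
Taking the ratio yields P = 0.15232.

P ≈ 0.1523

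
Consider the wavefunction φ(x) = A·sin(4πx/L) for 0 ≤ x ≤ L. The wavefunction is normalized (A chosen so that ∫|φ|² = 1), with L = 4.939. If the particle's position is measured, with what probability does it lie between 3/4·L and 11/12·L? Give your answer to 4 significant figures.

P = ∫_{3/4·L}^{11/12·L} |φ(x)|² dx.
With A² fixed by ∫|φ|² = 1, i.e. A² = (L/2)^(−1), substitute and integrate.
Substituting u = x/L, A² and the length scale cancel in the ratio: P = ∫_{3/4}^{11/12} sin(4·π·u)^2 du / ∫_{0}^{1} sin(4·π·u)^2 du.
Using ∫ sin(4·π·u)^2 du = u/2 - sin(4·π·u)·cos(4·π·u)/(8·π), the numerator is √(3)/(32·π) + 1/12 and the denominator is 1/2.
The result is P = (√(3)/16 + π/6)/π.

P ≈ 0.2011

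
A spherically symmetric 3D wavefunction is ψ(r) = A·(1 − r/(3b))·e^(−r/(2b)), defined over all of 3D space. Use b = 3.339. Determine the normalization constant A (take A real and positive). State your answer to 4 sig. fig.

The normalization condition is ∫|ψ|² 4πr² dr = 1 from 0 to ∞.
The angular integral contributes 4π, leaving ∫₀^∞ r²|ψ|² dr.
With ∫₀^∞ r^4 e^(−αr) dr = 4!/α^5, the integral (without the A² prefactor) comes out to 8·π·b^3/3.
Setting this equal to 1 gives A² = 1/(8·π·b^3/3).
Substituting b = 3.339 gives A² = 0.0032065, so A = 0.056626.

A ≈ 0.05663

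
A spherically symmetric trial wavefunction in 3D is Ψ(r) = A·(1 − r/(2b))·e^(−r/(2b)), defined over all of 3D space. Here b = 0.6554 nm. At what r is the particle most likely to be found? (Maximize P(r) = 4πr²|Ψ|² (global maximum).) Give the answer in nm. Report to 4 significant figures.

The maximum of P(r) = 4πr²|Ψ|² occurs where its derivative vanishes.
Solving yields r = b·(√(5) + 3).
With b = 0.6554, the most probable radial distance is 3.4317 nm.

r ≈ 3.432 nm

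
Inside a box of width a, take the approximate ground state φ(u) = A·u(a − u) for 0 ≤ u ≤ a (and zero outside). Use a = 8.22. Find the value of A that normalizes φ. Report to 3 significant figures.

A ≈ 0.0283

Normalization requires ∫|φ|² du = 1, integrated from 0 to a.
With φ = A·u(a − u), the integral evaluates to A²·[a^5/30].
Setting this equal to 1 gives A² = 1/(a^5/30).
With a = 8.22: A² = 0.0007994 and A = 0.02827.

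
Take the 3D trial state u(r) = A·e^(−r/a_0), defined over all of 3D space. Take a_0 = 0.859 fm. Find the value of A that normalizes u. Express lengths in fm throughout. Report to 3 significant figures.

We need A² ∫|f|² 4πr² dr = 1, taking the integral from 0 to ∞.
(Spherical symmetry: dV = 4πr² dr.)
With u = A·e^(−r/a_0), the integral evaluates to A²·[π·a_0^3].
Setting this equal to 1 gives A² = 1/(π·a_0^3).
Plugging in a_0 = 0.859 yields A = 0.7087.

A ≈ 0.709 fm^(-3/2)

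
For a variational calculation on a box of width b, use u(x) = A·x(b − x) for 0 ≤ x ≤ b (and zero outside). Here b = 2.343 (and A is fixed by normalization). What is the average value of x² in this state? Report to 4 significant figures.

⟨x^2⟩ ≈ 1.568

The expectation value is the |u|²-weighted average of x^2: ∫ x^2|u|² dx.
Expanding the polynomial and integrating term by term, the ratio of the moment integral to the normalization integral gives ⟨x²⟩ = 2·b^2/7.
Putting b = 2.343 gives 1.5685.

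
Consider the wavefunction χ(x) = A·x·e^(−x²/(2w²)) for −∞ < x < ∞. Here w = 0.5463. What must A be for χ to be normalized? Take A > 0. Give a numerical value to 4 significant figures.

Require ∫ |χ|² dx = 1 over the whole domain.
With ∫_{−∞}^{∞} x^(2m) e^(−αx²) dx = (2m−1)!!·√π / (2^m α^(m+1/2)), with χ = A·x·e^(−x²/(2w²)), the integral evaluates to A²·[√(π)·w^3/2].
Setting this equal to 1 gives A² = 1/(√(π)·w^3/2).
Substituting w = 0.5463 gives A² = 6.9209, so A = 2.6308.

A ≈ 2.631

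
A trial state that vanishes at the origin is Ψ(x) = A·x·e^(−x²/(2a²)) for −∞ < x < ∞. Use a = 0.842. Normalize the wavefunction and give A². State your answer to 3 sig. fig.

A^2 ≈ 1.89

The normalization condition is ∫|Ψ|² dx = 1 from −∞ to ∞.
With Ψ = A·x·e^(−x²/(2a²)), the integral evaluates to A²·[√(π)·a^3/2].
So A² = (√(π)·a^3/2)^(−1).
Plugging in a = 0.842 yields A = 1.375.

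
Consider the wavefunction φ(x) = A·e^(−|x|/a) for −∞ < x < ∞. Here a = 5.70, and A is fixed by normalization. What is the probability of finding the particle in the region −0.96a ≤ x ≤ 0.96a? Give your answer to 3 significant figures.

P = ∫_{−0.96a}^{0.96a} |φ(x)|² dx.
The normalization integral ∫|φ|²dx over the whole domain equals a·A², and A² cancels in the ratio.
By symmetry take twice the x ≥ 0 contribution in numerator and denominator; the 2's cancel. Substituting u = x/a, A² and the length scale cancel in the ratio: P = ∫_{0}^{0.96} e^(-2·u) du / ∫_{0}^{∞} e^(-2·u) du.
Using ∫ e^(-2·u) du = -e^(-2·u)/2, the numerator is 1/2 - e^(-48/25)/2 and the denominator is 1/2.
The result is P = 0.8534.

P ≈ 0.853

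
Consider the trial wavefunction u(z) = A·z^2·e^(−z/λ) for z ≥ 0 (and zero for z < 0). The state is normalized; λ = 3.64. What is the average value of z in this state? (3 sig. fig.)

⟨z⟩ = ∫ z |u|² dz over the full domain.
With ∫₀^∞ z^5 e^(−αz) dz = 5!/α^6, since the A² factors cancel between numerator and denominator, ⟨z⟩ = 5·λ/2.
With λ = 3.64, ⟨z⟩ = 9.100.

⟨z⟩ ≈ 9.10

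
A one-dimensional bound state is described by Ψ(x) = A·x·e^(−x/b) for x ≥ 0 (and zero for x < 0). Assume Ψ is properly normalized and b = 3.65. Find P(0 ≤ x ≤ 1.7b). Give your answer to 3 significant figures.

P ≈ 0.660

The probability is P = ∫ |Ψ|² dx over [0, 1.7b].
Since A² = 1/(b^3/4), this is the region integral divided by the full normalization integral.
Substituting u = x/b, A² and the length scale cancel in the ratio: P = ∫_{0}^{1.7} u^2·e^(-2·u) du / ∫_{0}^{∞} u^2·e^(-2·u) du.
An antiderivative of u^2·e^(-2·u) is -(2·u^2 + 2·u + 1)·e^(-2·u)/4; evaluating from 0 to 1.7 gives 1/4 - 509·e^(-17/5)/200, while the full integral is 1/4.
Taking the ratio, P = 0.6603.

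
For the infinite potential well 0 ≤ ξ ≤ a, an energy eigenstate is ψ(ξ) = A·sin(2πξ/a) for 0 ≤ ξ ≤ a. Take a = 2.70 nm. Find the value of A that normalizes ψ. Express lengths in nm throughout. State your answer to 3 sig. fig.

Require ∫ |ψ|² dξ = 1 over the whole domain.
The integral (without the A² prefactor) comes out to a/2.
So A² = (a/2)^(−1).
Substituting a = 2.70 gives A² = 0.7407, so A = 0.8607.

A ≈ 0.861 nm^(-1/2)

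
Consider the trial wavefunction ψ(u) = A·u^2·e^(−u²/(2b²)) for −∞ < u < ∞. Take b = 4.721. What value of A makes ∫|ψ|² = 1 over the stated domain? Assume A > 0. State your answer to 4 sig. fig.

A ≈ 0.01791

Normalization requires ∫|ψ|² du = 1, integrated from −∞ to ∞.
With ∫_{−∞}^{∞} u^(2m) e^(−αu²) du = (2m−1)!!·√π / (2^m α^(m+1/2)), ∫|ψ|² du = A²·(3·√(π)·b^5/4).
So A² = (3·√(π)·b^5/4)^(−1).
Plugging in b = 4.721 yields A = 0.017910.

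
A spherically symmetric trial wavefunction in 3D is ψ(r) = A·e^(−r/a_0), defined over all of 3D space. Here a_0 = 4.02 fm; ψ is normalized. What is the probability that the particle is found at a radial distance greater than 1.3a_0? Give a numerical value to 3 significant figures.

With dV = 4πr²dr, the probability is ∫|ψ|² dV over r > 1.3a_0.
Normalization gives A² = 1/(π·a_0^3).
Let u = r/a_0; then A², 4π and the length scale all cancel, so P = ∫_{1.3}^{∞} u^2·e^(-2·u) du ÷ ∫_{0}^{∞} u^2·e^(-2·u) du.
An antiderivative of u^2·e^(-2·u) is -(2·u^2 + 2·u + 1)·e^(-2·u)/4; evaluating from 1.3 to ∞ gives 349·e^(-13/5)/200, while the full integral is 1/4.
This evaluates to P = 0.5184.

P ≈ 0.518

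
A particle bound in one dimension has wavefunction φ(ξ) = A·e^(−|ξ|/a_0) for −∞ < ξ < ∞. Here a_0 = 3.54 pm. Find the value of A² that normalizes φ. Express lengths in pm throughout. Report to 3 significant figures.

A^2 ≈ 0.282 pm^(-1)

The normalization condition is ∫|φ|² dξ = 1 from −∞ to ∞.
The integral (without the A² prefactor) comes out to a_0.
Setting this equal to 1 gives A² = 1/(a_0).
Plugging in a_0 = 3.54 yields A = 0.5315.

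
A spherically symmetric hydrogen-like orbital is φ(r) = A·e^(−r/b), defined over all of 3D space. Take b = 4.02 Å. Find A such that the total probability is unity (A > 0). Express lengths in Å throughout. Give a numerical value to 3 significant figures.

We need A² ∫|f|² 4πr² dr = 1, taking the integral from 0 to ∞.
(Spherical symmetry: dV = 4πr² dr.)
Using ∫₀^∞ rⁿ e^(−αr) dr = n!/αⁿ⁺¹, with φ = A·e^(−r/b), the integral evaluates to A²·[π·b^3].
So A² = (π·b^3)^(−1).
Plugging in b = 4.02 yields A = 0.07000.

A ≈ 0.0700 Å^(-3/2)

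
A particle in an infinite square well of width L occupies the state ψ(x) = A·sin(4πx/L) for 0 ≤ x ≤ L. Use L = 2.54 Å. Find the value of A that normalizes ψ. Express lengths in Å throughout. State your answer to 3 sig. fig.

We need A² ∫|f|² dx = 1, taking the integral from 0 to L.
Using sin²θ = (1 − cos 2θ)/2, with ψ = A·sin(4πx/L), the integral evaluates to A²·[L/2].
Hence A² = 1/[L/2].
With L = 2.54: A² = 0.7874 and A = 0.8874.

A ≈ 0.887 Å^(-1/2)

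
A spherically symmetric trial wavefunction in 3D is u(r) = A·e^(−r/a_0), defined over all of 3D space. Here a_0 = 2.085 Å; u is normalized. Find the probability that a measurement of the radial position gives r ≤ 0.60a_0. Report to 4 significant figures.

Integrate the radial probability density 4πr²|u|² over r ≤ 0.60a_0.
A² is fixed by ∫₀^∞ 4πr²|u|² dr = 1, i.e. A² = (π·a_0^3)^(−1).
Let t = r/a_0; then A², 4π and the length scale all cancel, so P = ∫_{0}^{0.60} t^2·e^(-2·t) dt ÷ ∫_{0}^{∞} t^2·e^(-2·t) dt.
With ∫ t^2·e^(-2·t) dt = -(2·t^2 + 2·t + 1)·e^(-2·t)/4 + C, the region integral is 1/4 - 73·e^(-6/5)/100 and the full one is 1/4.
Taking the ratio yields P = 0.12051.

P ≈ 0.1205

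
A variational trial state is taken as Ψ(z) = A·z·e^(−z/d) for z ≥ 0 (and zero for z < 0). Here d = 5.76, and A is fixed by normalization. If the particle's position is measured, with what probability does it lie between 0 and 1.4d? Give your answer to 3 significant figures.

P ≈ 0.531

P = ∫_{0}^{1.4d} |Ψ(z)|² dz.
The normalization integral ∫|Ψ|²dz over the whole domain equals d^3/4·A², and A² cancels in the ratio.
Substituting u = z/d, A² and the length scale cancel in the ratio: P = ∫_{0}^{1.4} u^2·e^(-2·u) du / ∫_{0}^{∞} u^2·e^(-2·u) du.
An antiderivative of u^2·e^(-2·u) is -(2·u^2 + 2·u + 1)·e^(-2·u)/4; evaluating from 0 to 1.4 gives 1/4 - 193·e^(-14/5)/100, while the full integral is 1/4.
The result is P = 0.5305.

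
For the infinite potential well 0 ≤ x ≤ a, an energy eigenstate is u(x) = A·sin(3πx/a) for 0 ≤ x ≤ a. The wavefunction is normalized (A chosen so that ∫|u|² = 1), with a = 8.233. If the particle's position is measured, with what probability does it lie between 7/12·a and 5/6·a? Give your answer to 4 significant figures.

P ≈ 0.1969

The probability is P = ∫ |u|² dx over [7/12·a, 5/6·a].
Since A² = 1/(a/2), this is the region integral divided by the full normalization integral.
Let t = x/a; then A² and the length scale cancel, so P = ∫_{7/12}^{5/6} sin(3·π·t)^2 dt ÷ ∫_{0}^{1} sin(3·π·t)^2 dt.
Using ∫ sin(3·π·t)^2 dt = t/2 - sin(6·π·t)/(12·π), the numerator is 1/8 - 1/(12·π) and the denominator is 1/2.
This works out to P = (-2 + 3·π)/(12·π).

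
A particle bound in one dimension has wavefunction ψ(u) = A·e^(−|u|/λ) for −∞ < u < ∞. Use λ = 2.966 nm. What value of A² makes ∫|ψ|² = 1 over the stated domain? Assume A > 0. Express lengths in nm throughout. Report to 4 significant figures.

Require ∫ |ψ|² du = 1 over the whole domain.
With ψ = A·e^(−|u|/λ), the integral evaluates to A²·[λ].
So A² = (λ)^(−1).
With λ = 2.966: A² = 0.33715 and A = 0.58065.

A^2 ≈ 0.3372 nm^(-1)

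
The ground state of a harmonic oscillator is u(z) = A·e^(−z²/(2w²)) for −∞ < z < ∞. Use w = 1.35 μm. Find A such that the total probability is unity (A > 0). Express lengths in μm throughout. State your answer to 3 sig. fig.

A ≈ 0.646 μm^(-1/2)

We need A² ∫|f|² dz = 1, taking the integral from −∞ to ∞.
Using the Gaussian integral ∫_{−∞}^{∞} e^(−αz²) dz = √(π/α), with u = A·e^(−z²/(2w²)), the integral evaluates to A²·[√(π)·w].
Setting this equal to 1 gives A² = 1/(√(π)·w).
Substituting w = 1.35 gives A² = 0.4179, so A = 0.6465.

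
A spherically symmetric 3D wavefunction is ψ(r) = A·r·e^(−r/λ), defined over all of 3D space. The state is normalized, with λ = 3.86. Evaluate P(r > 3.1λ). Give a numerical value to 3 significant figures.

P = ∫ |ψ|² 4πr² dr over r > 3.1λ.
A² is fixed by ∫₀^∞ 4πr²|ψ|² dr = 1, i.e. A² = (3·π·λ^5)^(−1).
In terms of u = r/λ (A², 4π and the length scale all cancel between numerator and denominator), P = [∫_{3.1}^{∞} u^4·e^(-2·u) du] / [∫_{0}^{∞} u^4·e^(-2·u) du].
An antiderivative of u^4·e^(-2·u) is -(u^4/2 + u^3 + 3·u^2/2 + 3·u/2 + 3/4)·e^(-2·u); evaluating from 3.1 to ∞ gives ≈ 0.19438, while the full integral is 3/4.
This evaluates to P = 0.2592.

P ≈ 0.259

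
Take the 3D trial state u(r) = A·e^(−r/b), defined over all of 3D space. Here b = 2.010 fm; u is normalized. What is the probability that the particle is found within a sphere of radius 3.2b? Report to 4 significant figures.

P ≈ 0.9537

Integrate the radial probability density 4πr²|u|² over r ≤ 3.2b.
A² is fixed by ∫₀^∞ 4πr²|u|² dr = 1, i.e. A² = (π·b^3)^(−1).
In terms of t = r/b (A², 4π and the length scale all cancel between numerator and denominator), P = [∫_{0}^{3.2} t^2·e^(-2·t) dt] / [∫_{0}^{∞} t^2·e^(-2·t) dt].
Using ∫ t^2·e^(-2·t) dt = -(2·t^2 + 2·t + 1)·e^(-2·t)/4, the numerator is 1/4 - 697·e^(-32/5)/100 and the denominator is 1/4.
This evaluates to P = 0.95368.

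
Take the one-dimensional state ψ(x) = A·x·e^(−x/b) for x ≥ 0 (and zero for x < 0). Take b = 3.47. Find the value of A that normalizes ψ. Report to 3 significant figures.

A ≈ 0.309

Require ∫ |ψ|² dx = 1 over the whole domain.
Recall ∫₀^∞ x^m e^(−x/β) dx = m!·β^(m+1), carrying out the integral gives A² · b^3/4.
Hence A² = 1/[b^3/4].
Plugging in b = 3.47 yields A = 0.3094.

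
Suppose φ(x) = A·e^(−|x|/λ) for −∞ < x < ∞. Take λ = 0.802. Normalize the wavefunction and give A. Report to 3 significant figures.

A ≈ 1.12

Normalization requires ∫|φ|² dx = 1, integrated from −∞ to ∞.
Recall ∫₀^∞ x^m e^(−x/β) dx = m!·β^(m+1), the integral (without the A² prefactor) comes out to λ.
So A² = (λ)^(−1).
Substituting λ = 0.802 gives A² = 1.247, so A = 1.117.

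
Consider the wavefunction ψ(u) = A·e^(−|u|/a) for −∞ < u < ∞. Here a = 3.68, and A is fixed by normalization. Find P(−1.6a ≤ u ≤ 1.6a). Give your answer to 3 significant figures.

P = ∫_{−1.6a}^{1.6a} |ψ(u)|² du.
The normalization integral ∫|ψ|²du over the whole domain equals a·A², and A² cancels in the ratio.
By symmetry take twice the u ≥ 0 contribution in numerator and denominator; the 2's cancel. In terms of t = u/a (A² and the length scale cancel between numerator and denominator), P = [∫_{0}^{1.6} e^(-2·t) dt] / [∫_{0}^{∞} e^(-2·t) dt].
Using ∫ e^(-2·t) dt = -e^(-2·t)/2, the numerator is 1/2 - e^(-16/5)/2 and the denominator is 1/2.
Taking the ratio, P = 0.9592.

P ≈ 0.959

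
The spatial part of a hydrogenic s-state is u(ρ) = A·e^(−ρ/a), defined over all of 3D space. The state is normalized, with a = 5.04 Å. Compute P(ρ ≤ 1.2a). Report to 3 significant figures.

Integrate the radial probability density 4πρ²|u|² over ρ ≤ 1.2a.
A² is fixed by ∫₀^∞ 4πρ²|u|² dρ = 1, i.e. A² = (π·a^3)^(−1).
Substituting t = ρ/a, A², 4π and the length scale all cancel in the ratio: P = ∫_{0}^{1.2} t^2·e^(-2·t) dt / ∫_{0}^{∞} t^2·e^(-2·t) dt.
With ∫ t^2·e^(-2·t) dt = -(2·t^2 + 2·t + 1)·e^(-2·t)/4 + C, the region integral is 1/4 - 157·e^(-12/5)/100 and the full one is 1/4.
Taking the ratio yields P = 0.4303.

P ≈ 0.430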